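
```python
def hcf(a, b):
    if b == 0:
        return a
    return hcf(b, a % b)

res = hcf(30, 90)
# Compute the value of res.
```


hcf(30, 90)
= hcf(90, 30 % 90) = hcf(90, 30)
= hcf(30, 90 % 30) = hcf(30, 0)
b == 0, return a = 30


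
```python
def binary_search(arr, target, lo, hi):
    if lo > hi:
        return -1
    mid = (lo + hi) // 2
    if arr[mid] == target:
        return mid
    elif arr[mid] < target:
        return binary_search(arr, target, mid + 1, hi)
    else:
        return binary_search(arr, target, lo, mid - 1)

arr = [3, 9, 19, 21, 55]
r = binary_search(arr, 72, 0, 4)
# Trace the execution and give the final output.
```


binary_search(arr, 72, 0, 4)
lo=0, hi=4, mid=2, arr[mid]=19
19 < 72, search right half
lo=3, hi=4, mid=3, arr[mid]=21
21 < 72, search right half
lo=4, hi=4, mid=4, arr[mid]=55
55 < 72, search right half
lo > hi, target not found, return -1
= -1


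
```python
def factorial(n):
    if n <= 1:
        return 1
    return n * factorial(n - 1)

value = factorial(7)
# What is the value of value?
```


factorial(7)
= 7 * factorial(6)
= 7 * 6 * factorial(5)
= 7 * 6 * 5 * factorial(4)
= 7 * 6 * 5 * 4 * factorial(3)
= 7 * 6 * 5 * 4 * 3 * factorial(2)
= 7 * 6 * 5 * 4 * 3 * 2 * factorial(1)
= 7 * 6 * 5 * 4 * 3 * 2 * 1
= 5040


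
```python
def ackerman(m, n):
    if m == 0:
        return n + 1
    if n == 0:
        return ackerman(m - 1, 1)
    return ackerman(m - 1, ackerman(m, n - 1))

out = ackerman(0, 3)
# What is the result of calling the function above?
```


ackerman(0, 3)
m == 0: return 3 + 1 = 4
= 4


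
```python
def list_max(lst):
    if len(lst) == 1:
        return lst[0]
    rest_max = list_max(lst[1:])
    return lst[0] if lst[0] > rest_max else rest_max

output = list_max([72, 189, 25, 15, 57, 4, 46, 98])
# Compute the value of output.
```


list_max([72, 189, 25, 15, 57, 4, 46, 98])
= compare 72 with list_max([189, 25, 15, 57, 4, 46, 98])
= compare 189 with list_max([25, 15, 57, 4, 46, 98])
= compare 25 with list_max([15, 57, 4, 46, 98])
= compare 15 with list_max([57, 4, 46, 98])
= compare 57 with list_max([4, 46, 98])
= compare 4 with list_max([46, 98])
= compare 46 with list_max([98])
Base: list_max([98]) = 98
compare 46 with 98: max = 98
compare 4 with 98: max = 98
compare 57 with 98: max = 98
compare 15 with 98: max = 98
compare 25 with 98: max = 98
compare 189 with 98: max = 189
compare 72 with 189: max = 189
= 189


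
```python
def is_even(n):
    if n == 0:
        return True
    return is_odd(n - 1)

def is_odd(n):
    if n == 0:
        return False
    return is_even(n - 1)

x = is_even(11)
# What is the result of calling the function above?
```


is_even(11)
= is_odd(10)
= is_even(9)
= is_odd(8)
= is_even(7)
= is_odd(6)
= is_even(5)
= is_odd(4)
= is_even(3)
= is_odd(2)
= is_even(1)
= is_odd(0)
n == 0: return False
= False


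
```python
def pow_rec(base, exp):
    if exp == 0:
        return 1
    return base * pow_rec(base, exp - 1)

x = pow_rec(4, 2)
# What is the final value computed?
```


pow_rec(4, 2)
= 4 * pow_rec(4, 1)
= 4 * 4 * pow_rec(4, 0)
= 4 * 4 * 1
= 16


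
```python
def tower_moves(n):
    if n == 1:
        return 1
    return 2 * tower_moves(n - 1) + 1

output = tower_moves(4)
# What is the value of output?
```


tower_moves(4)
= 2 * tower_moves(3) + 1
= 2 * (2 * tower_moves(2) + 1) + 1
= 2 * (2 * (2 * tower_moves(1) + 1) + 1) + 1
Now compute bottom-up:
tower_moves(1) = 1
tower_moves(2) = 2 * 1 + 1 = 3
tower_moves(3) = 2 * 3 + 1 = 7
tower_moves(4) = 2 * 7 + 1 = 15
= 15


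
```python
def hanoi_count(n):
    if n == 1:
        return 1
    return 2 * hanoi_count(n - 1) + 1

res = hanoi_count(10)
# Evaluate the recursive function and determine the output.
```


hanoi_count(10)
= 2 * hanoi_count(9) + 1
= 2 * (2 * hanoi_count(8) + 1) + 1
= 2 * (2 * (2 * hanoi_count(7) + 1) + 1) + 1
= 2 * (2 * (2 * (2 * hanoi_count(6) + 1) + 1) + 1) + 1
= 2 * (2 * (2 * (2 * (2 * hanoi_count(5) + 1) + 1) + 1) + 1) + 1
= 2 * (2 * (2 * (2 * (2 * (2 * hanoi_count(4) + 1) + 1) + 1) + 1) + 1) + 1
= 2 * (2 * (2 * (2 * (2 * (2 * (2 * hanoi_count(3) + 1) + 1) + 1) + 1) + 1) + 1) + 1
= 2 * (2 * (2 * (2 * (2 * (2 * (2 * (2 * hanoi_count(2) + 1) + 1) + 1) + 1) + 1) + 1) + 1) + 1
= 2 * (2 * (2 * (2 * (2 * (2 * (2 * (2 * (2 * hanoi_count(1) + 1) + 1) + 1) + 1) + 1) + 1) + 1) + 1) + 1
Now compute bottom-up:
hanoi_count(1) = 1
hanoi_count(2) = 2 * 1 + 1 = 3
hanoi_count(3) = 2 * 3 + 1 = 7
hanoi_count(4) = 2 * 7 + 1 = 15
hanoi_count(5) = 2 * 15 + 1 = 31
hanoi_count(6) = 2 * 31 + 1 = 63
hanoi_count(7) = 2 * 63 + 1 = 127
hanoi_count(8) = 2 * 127 + 1 = 255
hanoi_count(9) = 2 * 255 + 1 = 511
hanoi_count(10) = 2 * 511 + 1 = 1023
= 1023


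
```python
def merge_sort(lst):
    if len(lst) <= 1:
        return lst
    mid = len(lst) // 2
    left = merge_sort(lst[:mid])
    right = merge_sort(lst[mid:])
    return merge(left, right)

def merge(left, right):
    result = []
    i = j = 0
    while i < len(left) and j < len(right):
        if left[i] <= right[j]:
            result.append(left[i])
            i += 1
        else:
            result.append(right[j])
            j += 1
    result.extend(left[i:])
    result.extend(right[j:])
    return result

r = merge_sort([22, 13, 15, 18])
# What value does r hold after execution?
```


merge_sort([22, 13, 15, 18])
Split into [22, 13] and [15, 18]
Left sorted: [13, 22]
Right sorted: [15, 18]
Merge [13, 22] and [15, 18]
= [13, 15, 18, 22]


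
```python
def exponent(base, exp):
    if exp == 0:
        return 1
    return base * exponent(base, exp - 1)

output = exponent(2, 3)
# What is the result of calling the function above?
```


exponent(2, 3)
= 2 * exponent(2, 2)
= 2 * 2 * exponent(2, 1)
= 2 * 2 * 2 * exponent(2, 0)
= 2 * 2 * 2 * 1
= 8


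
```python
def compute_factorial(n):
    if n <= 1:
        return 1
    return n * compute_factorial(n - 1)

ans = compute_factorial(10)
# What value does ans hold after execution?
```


compute_factorial(10)
= 10 * compute_factorial(9)
= 10 * 9 * compute_factorial(8)
= 10 * 9 * 8 * compute_factorial(7)
= 10 * 9 * 8 * 7 * compute_factorial(6)
= 10 * 9 * 8 * 7 * 6 * compute_factorial(5)
= 10 * 9 * 8 * 7 * 6 * 5 * compute_factorial(4)
= 10 * 9 * 8 * 7 * 6 * 5 * 4 * compute_factorial(3)
= 10 * 9 * 8 * 7 * 6 * 5 * 4 * 3 * compute_factorial(2)
= 10 * 9 * 8 * 7 * 6 * 5 * 4 * 3 * 2 * compute_factorial(1)
= 10 * 9 * 8 * 7 * 6 * 5 * 4 * 3 * 2 * 1
= 3628800


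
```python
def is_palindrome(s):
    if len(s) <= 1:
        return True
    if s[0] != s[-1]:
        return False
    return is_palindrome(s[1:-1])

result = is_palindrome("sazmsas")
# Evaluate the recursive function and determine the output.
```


is_palindrome("sazmsas")
"sazmsas": s[0]='s' == s[-1]='s' -> is_palindrome("azmsa")
"azmsa": s[0]='a' == s[-1]='a' -> is_palindrome("zms")
"zms": s[0]='z' != s[-1]='s' -> False
= False


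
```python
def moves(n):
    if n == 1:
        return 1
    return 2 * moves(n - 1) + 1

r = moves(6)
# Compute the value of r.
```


moves(6)
= 2 * moves(5) + 1
= 2 * (2 * moves(4) + 1) + 1
= 2 * (2 * (2 * moves(3) + 1) + 1) + 1
= 2 * (2 * (2 * (2 * moves(2) + 1) + 1) + 1) + 1
= 2 * (2 * (2 * (2 * (2 * moves(1) + 1) + 1) + 1) + 1) + 1
Now compute bottom-up:
moves(1) = 1
moves(2) = 2 * 1 + 1 = 3
moves(3) = 2 * 3 + 1 = 7
moves(4) = 2 * 7 + 1 = 15
moves(5) = 2 * 15 + 1 = 31
moves(6) = 2 * 31 + 1 = 63
= 63


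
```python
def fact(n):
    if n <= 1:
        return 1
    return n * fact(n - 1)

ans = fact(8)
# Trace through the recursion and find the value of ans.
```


fact(8)
= 8 * fact(7)
= 8 * 7 * fact(6)
= 8 * 7 * 6 * fact(5)
= 8 * 7 * 6 * 5 * fact(4)
= 8 * 7 * 6 * 5 * 4 * fact(3)
= 8 * 7 * 6 * 5 * 4 * 3 * fact(2)
= 8 * 7 * 6 * 5 * 4 * 3 * 2 * fact(1)
= 8 * 7 * 6 * 5 * 4 * 3 * 2 * 1
= 40320


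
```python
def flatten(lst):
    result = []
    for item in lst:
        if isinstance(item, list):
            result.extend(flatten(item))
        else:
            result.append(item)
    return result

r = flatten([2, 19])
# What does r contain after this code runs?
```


flatten([2, 19])
Processing each element:
  2 is not a list -> append 2
  19 is not a list -> append 19
= [2, 19]


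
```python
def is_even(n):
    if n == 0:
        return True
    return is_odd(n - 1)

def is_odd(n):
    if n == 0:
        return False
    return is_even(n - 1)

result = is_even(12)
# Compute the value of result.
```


is_even(12)
= is_odd(11)
= is_even(10)
= is_odd(9)
= is_even(8)
= is_odd(7)
= is_even(6)
= is_odd(5)
= is_even(4)
= is_odd(3)
= is_even(2)
= is_odd(1)
= is_even(0)
n == 0: return True
= True


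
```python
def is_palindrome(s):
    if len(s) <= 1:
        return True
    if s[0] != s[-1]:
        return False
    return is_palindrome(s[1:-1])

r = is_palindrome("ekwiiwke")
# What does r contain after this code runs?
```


is_palindrome("ekwiiwke")
"ekwiiwke": s[0]='e' == s[-1]='e' -> is_palindrome("kwiiwk")
"kwiiwk": s[0]='k' == s[-1]='k' -> is_palindrome("wiiw")
"wiiw": s[0]='w' == s[-1]='w' -> is_palindrome("ii")
"ii": s[0]='i' == s[-1]='i' -> is_palindrome("")
"": len <= 1 -> True
= True


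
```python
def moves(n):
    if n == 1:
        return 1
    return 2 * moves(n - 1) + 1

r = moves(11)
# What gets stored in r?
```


moves(11)
= 2 * moves(10) + 1
= 2 * (2 * moves(9) + 1) + 1
= 2 * (2 * (2 * moves(8) + 1) + 1) + 1
= 2 * (2 * (2 * (2 * moves(7) + 1) + 1) + 1) + 1
= 2 * (2 * (2 * (2 * (2 * moves(6) + 1) + 1) + 1) + 1) + 1
= 2 * (2 * (2 * (2 * (2 * (2 * moves(5) + 1) + 1) + 1) + 1) + 1) + 1
= 2 * (2 * (2 * (2 * (2 * (2 * (2 * moves(4) + 1) + 1) + 1) + 1) + 1) + 1) + 1
= 2 * (2 * (2 * (2 * (2 * (2 * (2 * (2 * moves(3) + 1) + 1) + 1) + 1) + 1) + 1) + 1) + 1
= 2 * (2 * (2 * (2 * (2 * (2 * (2 * (2 * (2 * moves(2) + 1) + 1) + 1) + 1) + 1) + 1) + 1) + 1) + 1
= 2 * (2 * (2 * (2 * (2 * (2 * (2 * (2 * (2 * (2 * moves(1) + 1) + 1) + 1) + 1) + 1) + 1) + 1) + 1) + 1) + 1
Now compute bottom-up:
moves(1) = 1
moves(2) = 2 * 1 + 1 = 3
moves(3) = 2 * 3 + 1 = 7
moves(4) = 2 * 7 + 1 = 15
moves(5) = 2 * 15 + 1 = 31
moves(6) = 2 * 31 + 1 = 63
moves(7) = 2 * 63 + 1 = 127
moves(8) = 2 * 127 + 1 = 255
moves(9) = 2 * 255 + 1 = 511
moves(10) = 2 * 511 + 1 = 1023
moves(11) = 2 * 1023 + 1 = 2047
= 2047


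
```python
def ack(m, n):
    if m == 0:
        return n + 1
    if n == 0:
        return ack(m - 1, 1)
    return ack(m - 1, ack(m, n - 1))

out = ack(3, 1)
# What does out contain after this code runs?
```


ack(3, 1)
= ack(2, ack(3, 0))
First compute ack(3, 0) = 5
= ack(2, 5)
= 13


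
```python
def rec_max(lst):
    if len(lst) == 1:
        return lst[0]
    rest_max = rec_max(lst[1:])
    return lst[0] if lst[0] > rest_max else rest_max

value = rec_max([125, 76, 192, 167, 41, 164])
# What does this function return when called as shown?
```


rec_max([125, 76, 192, 167, 41, 164])
= compare 125 with rec_max([76, 192, 167, 41, 164])
= compare 76 with rec_max([192, 167, 41, 164])
= compare 192 with rec_max([167, 41, 164])
= compare 167 with rec_max([41, 164])
= compare 41 with rec_max([164])
Base: rec_max([164]) = 164
compare 41 with 164: max = 164
compare 167 with 164: max = 167
compare 192 with 167: max = 192
compare 76 with 192: max = 192
compare 125 with 192: max = 192
= 192


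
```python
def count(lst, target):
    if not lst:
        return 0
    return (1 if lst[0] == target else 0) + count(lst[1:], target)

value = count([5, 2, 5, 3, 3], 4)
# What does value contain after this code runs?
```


count([5, 2, 5, 3, 3], 4)
lst[0]=5 != 4: 0 + count([2, 5, 3, 3], 4)
lst[0]=2 != 4: 0 + count([5, 3, 3], 4)
lst[0]=5 != 4: 0 + count([3, 3], 4)
lst[0]=3 != 4: 0 + count([3], 4)
lst[0]=3 != 4: 0 + count([], 4)
= 0


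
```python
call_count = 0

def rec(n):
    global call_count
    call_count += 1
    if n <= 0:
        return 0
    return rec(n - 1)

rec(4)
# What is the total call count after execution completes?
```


rec(4) calls rec(3) calls ... calls rec(0)
Total calls: 4 + 1 (for base case) = 5


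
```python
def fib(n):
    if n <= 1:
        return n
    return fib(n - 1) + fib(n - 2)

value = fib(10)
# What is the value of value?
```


fib(10)
= fib(9) + fib(8)
= (fib(8) + fib(7)) + fib(8)
Computing bottom-up: fib(0)=0, fib(1)=1, fib(2)=1, fib(3)=2, fib(4)=3, fib(5)=5, fib(6)=8, fib(7)=13, fib(8)=21, fib(9)=34, fib(10)=55
= 55


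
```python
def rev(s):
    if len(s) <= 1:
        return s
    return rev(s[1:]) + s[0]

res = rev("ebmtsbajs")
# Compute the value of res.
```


rev("ebmtsbajs")
= rev("bmtsbajs") + "e"
= rev("mtsbajs") + "b" + "e"
= rev("tsbajs") + "m" + "b" + "e"
= rev("sbajs") + "t" + "m" + "b" + "e"
= rev("bajs") + "s" + "t" + "m" + "b" + "e"
= rev("ajs") + "b" + "s" + "t" + "m" + "b" + "e"
= rev("js") + "a" + "b" + "s" + "t" + "m" + "b" + "e"
= rev("s") + "j" + "a" + "b" + "s" + "t" + "m" + "b" + "e"
= "s" + "j" + "a" + "b" + "s" + "t" + "m" + "b" + "e"
= "sjabstmbe"


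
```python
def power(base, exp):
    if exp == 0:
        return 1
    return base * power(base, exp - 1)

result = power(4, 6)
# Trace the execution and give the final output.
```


power(4, 6)
= 4 * power(4, 5)
= 4 * 4 * power(4, 4)
= 4 * 4 * 4 * power(4, 3)
= 4 * 4 * 4 * 4 * power(4, 2)
= 4 * 4 * 4 * 4 * 4 * power(4, 1)
= 4 * 4 * 4 * 4 * 4 * 4 * power(4, 0)
= 4 * 4 * 4 * 4 * 4 * 4 * 1
= 4096


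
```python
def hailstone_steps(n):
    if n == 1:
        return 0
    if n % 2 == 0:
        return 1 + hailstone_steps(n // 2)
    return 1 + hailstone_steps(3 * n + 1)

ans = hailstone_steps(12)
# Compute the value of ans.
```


hailstone_steps(12)
12 is even -> hailstone_steps(6)
6 is even -> hailstone_steps(3)
3 is odd -> 3*3+1 = 10 -> hailstone_steps(10)
10 is even -> hailstone_steps(5)
5 is odd -> 3*5+1 = 16 -> hailstone_steps(16)
16 is even -> hailstone_steps(8)
8 is even -> hailstone_steps(4)
4 is even -> hailstone_steps(2)
2 is even -> hailstone_steps(1)
Reached 1 after 9 steps
= 9


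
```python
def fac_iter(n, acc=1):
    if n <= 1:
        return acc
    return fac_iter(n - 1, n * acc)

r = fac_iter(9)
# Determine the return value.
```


fac_iter(9, 1)
= fac_iter(8, 9 * 1) = fac_iter(8, 9)
= fac_iter(7, 8 * 9) = fac_iter(7, 72)
= fac_iter(6, 7 * 72) = fac_iter(6, 504)
= fac_iter(5, 6 * 504) = fac_iter(5, 3024)
= fac_iter(4, 5 * 3024) = fac_iter(4, 15120)
= fac_iter(3, 4 * 15120) = fac_iter(3, 60480)
= fac_iter(2, 3 * 60480) = fac_iter(2, 181440)
= fac_iter(1, 2 * 181440) = fac_iter(1, 362880)
n <= 1, return acc = 362880


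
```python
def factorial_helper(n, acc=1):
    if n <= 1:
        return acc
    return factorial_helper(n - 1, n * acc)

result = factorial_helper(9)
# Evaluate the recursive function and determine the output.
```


factorial_helper(9, 1)
= factorial_helper(8, 9 * 1) = factorial_helper(8, 9)
= factorial_helper(7, 8 * 9) = factorial_helper(7, 72)
= factorial_helper(6, 7 * 72) = factorial_helper(6, 504)
= factorial_helper(5, 6 * 504) = factorial_helper(5, 3024)
= factorial_helper(4, 5 * 3024) = factorial_helper(4, 15120)
= factorial_helper(3, 4 * 15120) = factorial_helper(3, 60480)
= factorial_helper(2, 3 * 60480) = factorial_helper(2, 181440)
= factorial_helper(1, 2 * 181440) = factorial_helper(1, 362880)
n <= 1, return acc = 362880


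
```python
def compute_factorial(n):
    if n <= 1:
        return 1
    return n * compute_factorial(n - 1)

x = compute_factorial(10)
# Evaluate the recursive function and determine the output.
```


compute_factorial(10)
= 10 * compute_factorial(9)
= 10 * 9 * compute_factorial(8)
= 10 * 9 * 8 * compute_factorial(7)
= 10 * 9 * 8 * 7 * compute_factorial(6)
= 10 * 9 * 8 * 7 * 6 * compute_factorial(5)
= 10 * 9 * 8 * 7 * 6 * 5 * compute_factorial(4)
= 10 * 9 * 8 * 7 * 6 * 5 * 4 * compute_factorial(3)
= 10 * 9 * 8 * 7 * 6 * 5 * 4 * 3 * compute_factorial(2)
= 10 * 9 * 8 * 7 * 6 * 5 * 4 * 3 * 2 * compute_factorial(1)
= 10 * 9 * 8 * 7 * 6 * 5 * 4 * 3 * 2 * 1
= 3628800


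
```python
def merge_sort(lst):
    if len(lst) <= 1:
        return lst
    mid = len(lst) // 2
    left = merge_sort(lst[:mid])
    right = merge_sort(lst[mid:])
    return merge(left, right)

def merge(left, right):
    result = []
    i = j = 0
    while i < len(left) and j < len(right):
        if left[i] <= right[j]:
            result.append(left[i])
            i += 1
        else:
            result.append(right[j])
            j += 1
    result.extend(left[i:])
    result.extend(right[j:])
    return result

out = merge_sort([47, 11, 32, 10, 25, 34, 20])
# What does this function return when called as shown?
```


merge_sort([47, 11, 32, 10, 25, 34, 20])
Split into [47, 11, 32] and [10, 25, 34, 20]
Left sorted: [11, 32, 47]
Right sorted: [10, 20, 25, 34]
Merge [11, 32, 47] and [10, 20, 25, 34]
= [10, 11, 20, 25, 32, 34, 47]


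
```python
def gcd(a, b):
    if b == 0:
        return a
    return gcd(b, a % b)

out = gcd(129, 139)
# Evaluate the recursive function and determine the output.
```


gcd(129, 139)
= gcd(139, 129 % 139) = gcd(139, 129)
= gcd(129, 139 % 129) = gcd(129, 10)
= gcd(10, 129 % 10) = gcd(10, 9)
= gcd(9, 10 % 9) = gcd(9, 1)
= gcd(1, 9 % 1) = gcd(1, 0)
b == 0, return a = 1


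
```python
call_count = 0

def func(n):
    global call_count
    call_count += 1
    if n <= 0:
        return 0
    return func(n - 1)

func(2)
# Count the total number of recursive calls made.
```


func(2) calls func(1) calls ... calls func(0)
Total calls: 2 + 1 (for base case) = 3


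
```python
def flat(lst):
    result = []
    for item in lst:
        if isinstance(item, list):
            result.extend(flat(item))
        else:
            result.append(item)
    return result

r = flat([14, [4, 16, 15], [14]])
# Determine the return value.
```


flat([14, [4, 16, 15], [14]])
Processing each element:
  14 is not a list -> append 14
  [4, 16, 15] is a list -> flat recursively -> [4, 16, 15]
  [14] is a list -> flat recursively -> [14]
= [14, 4, 16, 15, 14]


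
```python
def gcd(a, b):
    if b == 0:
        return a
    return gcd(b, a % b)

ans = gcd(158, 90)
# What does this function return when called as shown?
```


gcd(158, 90)
= gcd(90, 158 % 90) = gcd(90, 68)
= gcd(68, 90 % 68) = gcd(68, 22)
= gcd(22, 68 % 22) = gcd(22, 2)
= gcd(2, 22 % 2) = gcd(2, 0)
b == 0, return a = 2


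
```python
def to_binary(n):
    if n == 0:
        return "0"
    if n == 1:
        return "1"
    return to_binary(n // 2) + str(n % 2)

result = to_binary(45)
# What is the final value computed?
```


to_binary(45)
= to_binary(22) + "1"
= to_binary(11) + "0" + "1"
= to_binary(5) + "1" + "0" + "1"
= to_binary(2) + "1" + "1" + "0" + "1"
= to_binary(1) + "0" + "1" + "1" + "0" + "1"
= "1" + "0" + "1" + "1" + "0" + "1"
= "101101"


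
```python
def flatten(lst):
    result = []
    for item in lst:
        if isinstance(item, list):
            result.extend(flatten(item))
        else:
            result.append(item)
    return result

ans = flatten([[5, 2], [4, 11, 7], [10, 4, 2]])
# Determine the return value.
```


flatten([[5, 2], [4, 11, 7], [10, 4, 2]])
Processing each element:
  [5, 2] is a list -> flatten recursively -> [5, 2]
  [4, 11, 7] is a list -> flatten recursively -> [4, 11, 7]
  [10, 4, 2] is a list -> flatten recursively -> [10, 4, 2]
= [5, 2, 4, 11, 7, 10, 4, 2]


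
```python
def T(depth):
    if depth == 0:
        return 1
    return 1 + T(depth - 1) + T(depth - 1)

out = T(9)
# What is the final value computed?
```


T(9)
= 1 + T(8) + T(8)
= 1 + 2 * T(8)
T(k) = 2^(k+1) - 1
T(0) = 1
T(1) = 3
T(2) = 7
T(3) = 15
T(4) = 31
T(9) = 2^10 - 1 = 1023


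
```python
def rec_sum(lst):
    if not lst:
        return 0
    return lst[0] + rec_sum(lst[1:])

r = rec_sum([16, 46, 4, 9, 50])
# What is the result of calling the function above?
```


rec_sum([16, 46, 4, 9, 50])
= 16 + rec_sum([46, 4, 9, 50])
= 16 + 46 + rec_sum([4, 9, 50])
= 16 + 46 + 4 + rec_sum([9, 50])
= 16 + 46 + 4 + 9 + rec_sum([50])
= 16 + 46 + 4 + 9 + 50 + rec_sum([])
= 16 + 46 + 4 + 9 + 50 + 0
= 125


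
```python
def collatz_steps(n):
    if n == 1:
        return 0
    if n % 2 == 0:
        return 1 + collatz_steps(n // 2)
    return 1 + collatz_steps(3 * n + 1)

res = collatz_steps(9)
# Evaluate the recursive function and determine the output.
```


collatz_steps(9)
9 is odd -> 3*9+1 = 28 -> collatz_steps(28)
28 is even -> collatz_steps(14)
14 is even -> collatz_steps(7)
7 is odd -> 3*7+1 = 22 -> collatz_steps(22)
22 is even -> collatz_steps(11)
11 is odd -> 3*11+1 = 34 -> collatz_steps(34)
34 is even -> collatz_steps(17)
17 is odd -> 3*17+1 = 52 -> collatz_steps(52)
52 is even -> collatz_steps(26)
26 is even -> collatz_steps(13)
13 is odd -> 3*13+1 = 40 -> collatz_steps(40)
40 is even -> collatz_steps(20)
20 is even -> collatz_steps(10)
10 is even -> collatz_steps(5)
5 is odd -> 3*5+1 = 16 -> collatz_steps(16)
16 is even -> collatz_steps(8)
8 is even -> collatz_steps(4)
4 is even -> collatz_steps(2)
2 is even -> collatz_steps(1)
Reached 1 after 19 steps
= 19


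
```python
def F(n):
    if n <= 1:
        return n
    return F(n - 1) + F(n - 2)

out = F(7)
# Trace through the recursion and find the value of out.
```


F(7)
= F(6) + F(5)
= (F(5) + F(4)) + F(5)
Computing bottom-up: F(0)=0, F(1)=1, F(2)=1, F(3)=2, F(4)=3, F(5)=5, F(6)=8, F(7)=13
= 13


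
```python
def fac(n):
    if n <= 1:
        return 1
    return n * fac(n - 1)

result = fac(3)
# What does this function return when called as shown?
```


fac(3)
= 3 * fac(2)
= 3 * 2 * fac(1)
= 3 * 2 * 1
= 6


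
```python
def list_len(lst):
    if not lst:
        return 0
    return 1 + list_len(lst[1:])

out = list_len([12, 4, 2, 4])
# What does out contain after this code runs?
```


list_len([12, 4, 2, 4])
= 1 + list_len([4, 2, 4])
= 1 + 1 + list_len([2, 4])
= 1 + 1 + 1 + list_len([4])
= 1 + 1 + 1 + 1 + list_len([])
= 1 + 1 + 1 + 1 + 0
= 4


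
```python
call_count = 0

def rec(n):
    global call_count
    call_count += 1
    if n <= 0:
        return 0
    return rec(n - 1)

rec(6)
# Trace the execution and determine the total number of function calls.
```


rec(6) calls rec(5) calls ... calls rec(0)
Total calls: 6 + 1 (for base case) = 7


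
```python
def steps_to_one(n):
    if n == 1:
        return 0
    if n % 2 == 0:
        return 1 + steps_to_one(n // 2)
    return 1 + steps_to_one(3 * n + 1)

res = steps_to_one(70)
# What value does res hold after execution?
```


steps_to_one(70)
70 is even -> steps_to_one(35)
35 is odd -> 3*35+1 = 106 -> steps_to_one(106)
106 is even -> steps_to_one(53)
53 is odd -> 3*53+1 = 160 -> steps_to_one(160)
160 is even -> steps_to_one(80)
80 is even -> steps_to_one(40)
40 is even -> steps_to_one(20)
20 is even -> steps_to_one(10)
10 is even -> steps_to_one(5)
5 is odd -> 3*5+1 = 16 -> steps_to_one(16)
16 is even -> steps_to_one(8)
8 is even -> steps_to_one(4)
4 is even -> steps_to_one(2)
2 is even -> steps_to_one(1)
Reached 1 after 14 steps
= 14


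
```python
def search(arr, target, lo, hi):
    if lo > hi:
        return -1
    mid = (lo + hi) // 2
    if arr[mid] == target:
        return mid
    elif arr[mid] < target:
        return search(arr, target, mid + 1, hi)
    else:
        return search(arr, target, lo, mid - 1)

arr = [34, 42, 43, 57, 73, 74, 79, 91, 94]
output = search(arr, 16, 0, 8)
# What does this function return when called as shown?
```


search(arr, 16, 0, 8)
lo=0, hi=8, mid=4, arr[mid]=73
73 > 16, search left half
lo=0, hi=3, mid=1, arr[mid]=42
42 > 16, search left half
lo=0, hi=0, mid=0, arr[mid]=34
34 > 16, search left half
lo > hi, target not found, return -1
= -1


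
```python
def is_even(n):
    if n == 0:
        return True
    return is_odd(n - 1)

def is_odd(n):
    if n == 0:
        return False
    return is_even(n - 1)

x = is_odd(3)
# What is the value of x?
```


is_odd(3)
= is_even(2)
= is_odd(1)
= is_even(0)
n == 0: return True
= True


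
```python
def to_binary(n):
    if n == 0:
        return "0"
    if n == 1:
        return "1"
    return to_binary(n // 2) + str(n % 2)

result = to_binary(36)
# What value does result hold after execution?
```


to_binary(36)
= to_binary(18) + "0"
= to_binary(9) + "0" + "0"
= to_binary(4) + "1" + "0" + "0"
= to_binary(2) + "0" + "1" + "0" + "0"
= to_binary(1) + "0" + "0" + "1" + "0" + "0"
= "1" + "0" + "0" + "1" + "0" + "0"
= "100100"


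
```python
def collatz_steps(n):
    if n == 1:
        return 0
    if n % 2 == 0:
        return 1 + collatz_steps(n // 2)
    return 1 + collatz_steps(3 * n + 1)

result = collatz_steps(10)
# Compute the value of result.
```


collatz_steps(10)
10 is even -> collatz_steps(5)
5 is odd -> 3*5+1 = 16 -> collatz_steps(16)
16 is even -> collatz_steps(8)
8 is even -> collatz_steps(4)
4 is even -> collatz_steps(2)
2 is even -> collatz_steps(1)
Reached 1 after 6 steps
= 6


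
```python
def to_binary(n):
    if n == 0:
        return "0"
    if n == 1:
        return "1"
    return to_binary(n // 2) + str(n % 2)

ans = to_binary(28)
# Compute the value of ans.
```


to_binary(28)
= to_binary(14) + "0"
= to_binary(7) + "0" + "0"
= to_binary(3) + "1" + "0" + "0"
= to_binary(1) + "1" + "1" + "0" + "0"
= "1" + "1" + "1" + "0" + "0"
= "11100"


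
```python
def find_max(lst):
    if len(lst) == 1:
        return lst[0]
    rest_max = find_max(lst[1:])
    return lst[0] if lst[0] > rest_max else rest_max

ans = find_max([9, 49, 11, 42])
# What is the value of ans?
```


find_max([9, 49, 11, 42])
= compare 9 with find_max([49, 11, 42])
= compare 49 with find_max([11, 42])
= compare 11 with find_max([42])
Base: find_max([42]) = 42
compare 11 with 42: max = 42
compare 49 with 42: max = 49
compare 9 with 49: max = 49
= 49


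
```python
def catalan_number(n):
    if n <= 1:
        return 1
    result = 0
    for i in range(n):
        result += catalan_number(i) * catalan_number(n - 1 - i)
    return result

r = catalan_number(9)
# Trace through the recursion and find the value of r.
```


catalan_number(9)
= sum of catalan_number(i) * catalan_number(9-1-i) for i in 0..8
First compute sub-values bottom-up:
  catalan_number(0) = 1, catalan_number(1) = 1
  catalan_number(2) = 1*1 + 1*1 = 2
  catalan_number(3) = 1*2 + 1*1 + 2*1 = 5
  catalan_number(4) = 1*5 + 1*2 + 2*1 + 5*1 = 14
  catalan_number(5) = 1*14 + 1*5 + 2*2 + 5*1 + 14*1 = 42
  catalan_number(6) = 1*42 + 1*14 + 2*5 + 5*2 + 14*1 + 42*1 = 132
  catalan_number(7) = 1*132 + 1*42 + 2*14 + 5*5 + 14*2 + 42*1 + 132*1 = 429
  catalan_number(8) = 1*429 + 1*132 + 2*42 + 5*14 + 14*5 + 42*2 + 132*1 + 429*1 = 1430
Now catalan_number(9):
  catalan_number(0)*catalan_number(8) = 1*1430 = 1430
  catalan_number(1)*catalan_number(7) = 1*429 = 429
  catalan_number(2)*catalan_number(6) = 2*132 = 264
  catalan_number(3)*catalan_number(5) = 5*42 = 210
  catalan_number(4)*catalan_number(4) = 14*14 = 196
  catalan_number(5)*catalan_number(3) = 42*5 = 210
  catalan_number(6)*catalan_number(2) = 132*2 = 264
  catalan_number(7)*catalan_number(1) = 429*1 = 429
  catalan_number(8)*catalan_number(0) = 1430*1 = 1430
= 1430 + 429 + 264 + 210 + 196 + 210 + 264 + 429 + 1430
= 4862


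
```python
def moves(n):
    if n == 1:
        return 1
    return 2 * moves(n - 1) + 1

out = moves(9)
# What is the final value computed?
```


moves(9)
= 2 * moves(8) + 1
= 2 * (2 * moves(7) + 1) + 1
= 2 * (2 * (2 * moves(6) + 1) + 1) + 1
= 2 * (2 * (2 * (2 * moves(5) + 1) + 1) + 1) + 1
= 2 * (2 * (2 * (2 * (2 * moves(4) + 1) + 1) + 1) + 1) + 1
= 2 * (2 * (2 * (2 * (2 * (2 * moves(3) + 1) + 1) + 1) + 1) + 1) + 1
= 2 * (2 * (2 * (2 * (2 * (2 * (2 * moves(2) + 1) + 1) + 1) + 1) + 1) + 1) + 1
= 2 * (2 * (2 * (2 * (2 * (2 * (2 * (2 * moves(1) + 1) + 1) + 1) + 1) + 1) + 1) + 1) + 1
Now compute bottom-up:
moves(1) = 1
moves(2) = 2 * 1 + 1 = 3
moves(3) = 2 * 3 + 1 = 7
moves(4) = 2 * 7 + 1 = 15
moves(5) = 2 * 15 + 1 = 31
moves(6) = 2 * 31 + 1 = 63
moves(7) = 2 * 63 + 1 = 127
moves(8) = 2 * 127 + 1 = 255
moves(9) = 2 * 255 + 1 = 511
= 511


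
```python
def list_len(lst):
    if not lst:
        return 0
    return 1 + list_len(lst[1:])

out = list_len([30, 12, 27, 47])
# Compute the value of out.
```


list_len([30, 12, 27, 47])
= 1 + list_len([12, 27, 47])
= 1 + 1 + list_len([27, 47])
= 1 + 1 + 1 + list_len([47])
= 1 + 1 + 1 + 1 + list_len([])
= 1 + 1 + 1 + 1 + 0
= 4


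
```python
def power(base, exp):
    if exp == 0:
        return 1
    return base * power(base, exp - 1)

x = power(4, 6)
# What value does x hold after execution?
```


power(4, 6)
= 4 * power(4, 5)
= 4 * 4 * power(4, 4)
= 4 * 4 * 4 * power(4, 3)
= 4 * 4 * 4 * 4 * power(4, 2)
= 4 * 4 * 4 * 4 * 4 * power(4, 1)
= 4 * 4 * 4 * 4 * 4 * 4 * power(4, 0)
= 4 * 4 * 4 * 4 * 4 * 4 * 1
= 4096


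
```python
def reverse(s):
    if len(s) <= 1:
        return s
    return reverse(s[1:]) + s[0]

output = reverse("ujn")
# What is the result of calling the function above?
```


reverse("ujn")
= reverse("jn") + "u"
= reverse("n") + "j" + "u"
= "n" + "j" + "u"
= "nju"


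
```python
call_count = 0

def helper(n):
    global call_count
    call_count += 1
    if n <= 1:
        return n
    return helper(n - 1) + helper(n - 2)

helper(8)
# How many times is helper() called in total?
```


helper(8) calls helper(7) and helper(6); each non-base call branches into two more.
Let C(k) = total number of calls made by helper(k), including the call to helper(k) itself.
Base cases: C(0) = 1, C(1) = 1
Recurrence: C(k) = 1 + C(k-1) + C(k-2)
  C(2) = 1 + C(1) + C(0) = 1 + 1 + 1 = 3
  C(3) = 1 + C(2) + C(1) = 1 + 3 + 1 = 5
  C(4) = 1 + C(3) + C(2) = 1 + 5 + 3 = 9
  C(5) = 1 + C(4) + C(3) = 1 + 9 + 5 = 15
  C(6) = 1 + C(5) + C(4) = 1 + 15 + 9 = 25
  C(7) = 1 + C(6) + C(5) = 1 + 25 + 15 = 41
  C(8) = 1 + C(7) + C(6) = 1 + 41 + 25 = 67
Total calls = C(8) = 67


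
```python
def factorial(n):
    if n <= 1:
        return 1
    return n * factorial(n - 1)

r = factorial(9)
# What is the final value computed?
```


factorial(9)
= 9 * factorial(8)
= 9 * 8 * factorial(7)
= 9 * 8 * 7 * factorial(6)
= 9 * 8 * 7 * 6 * factorial(5)
= 9 * 8 * 7 * 6 * 5 * factorial(4)
= 9 * 8 * 7 * 6 * 5 * 4 * factorial(3)
= 9 * 8 * 7 * 6 * 5 * 4 * 3 * factorial(2)
= 9 * 8 * 7 * 6 * 5 * 4 * 3 * 2 * factorial(1)
= 9 * 8 * 7 * 6 * 5 * 4 * 3 * 2 * 1
= 362880


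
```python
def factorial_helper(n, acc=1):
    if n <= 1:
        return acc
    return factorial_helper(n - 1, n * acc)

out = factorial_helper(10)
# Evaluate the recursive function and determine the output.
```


factorial_helper(10, 1)
= factorial_helper(9, 10 * 1) = factorial_helper(9, 10)
= factorial_helper(8, 9 * 10) = factorial_helper(8, 90)
= factorial_helper(7, 8 * 90) = factorial_helper(7, 720)
= factorial_helper(6, 7 * 720) = factorial_helper(6, 5040)
= factorial_helper(5, 6 * 5040) = factorial_helper(5, 30240)
= factorial_helper(4, 5 * 30240) = factorial_helper(4, 151200)
= factorial_helper(3, 4 * 151200) = factorial_helper(3, 604800)
= factorial_helper(2, 3 * 604800) = factorial_helper(2, 1814400)
= factorial_helper(1, 2 * 1814400) = factorial_helper(1, 3628800)
n <= 1, return acc = 3628800


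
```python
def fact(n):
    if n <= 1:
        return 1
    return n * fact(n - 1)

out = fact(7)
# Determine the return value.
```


fact(7)
= 7 * fact(6)
= 7 * 6 * fact(5)
= 7 * 6 * 5 * fact(4)
= 7 * 6 * 5 * 4 * fact(3)
= 7 * 6 * 5 * 4 * 3 * fact(2)
= 7 * 6 * 5 * 4 * 3 * 2 * fact(1)
= 7 * 6 * 5 * 4 * 3 * 2 * 1
= 5040


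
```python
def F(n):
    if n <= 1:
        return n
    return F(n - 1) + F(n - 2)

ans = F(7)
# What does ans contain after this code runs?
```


F(7)
= F(6) + F(5)
= (F(5) + F(4)) + F(5)
Computing bottom-up: F(0)=0, F(1)=1, F(2)=1, F(3)=2, F(4)=3, F(5)=5, F(6)=8, F(7)=13
= 13


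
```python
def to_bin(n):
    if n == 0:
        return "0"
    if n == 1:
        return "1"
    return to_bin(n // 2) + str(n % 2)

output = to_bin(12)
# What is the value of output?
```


to_bin(12)
= to_bin(6) + "0"
= to_bin(3) + "0" + "0"
= to_bin(1) + "1" + "0" + "0"
= "1" + "1" + "0" + "0"
= "1100"


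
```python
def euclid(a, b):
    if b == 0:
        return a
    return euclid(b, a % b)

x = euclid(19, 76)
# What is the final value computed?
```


euclid(19, 76)
= euclid(76, 19 % 76) = euclid(76, 19)
= euclid(19, 76 % 19) = euclid(19, 0)
b == 0, return a = 19


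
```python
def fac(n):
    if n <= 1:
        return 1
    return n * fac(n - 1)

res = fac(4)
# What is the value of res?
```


fac(4)
= 4 * fac(3)
= 4 * 3 * fac(2)
= 4 * 3 * 2 * fac(1)
= 4 * 3 * 2 * 1
= 24


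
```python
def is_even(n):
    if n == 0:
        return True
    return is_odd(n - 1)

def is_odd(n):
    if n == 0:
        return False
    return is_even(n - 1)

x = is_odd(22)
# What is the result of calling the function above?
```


is_odd(22)
= is_even(21)
= is_odd(20)
= is_even(19)
= is_odd(18)
= is_even(17)
= is_odd(16)
= is_even(15)
= is_odd(14)
= is_even(13)
= is_odd(12)
= is_even(11)
= is_odd(10)
= is_even(9)
= is_odd(8)
= is_even(7)
= is_odd(6)
= is_even(5)
= is_odd(4)
= is_even(3)
= is_odd(2)
= is_even(1)
= is_odd(0)
n == 0: return False
= False


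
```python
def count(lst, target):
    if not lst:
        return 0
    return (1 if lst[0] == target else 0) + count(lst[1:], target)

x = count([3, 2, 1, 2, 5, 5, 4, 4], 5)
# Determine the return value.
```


count([3, 2, 1, 2, 5, 5, 4, 4], 5)
lst[0]=3 != 5: 0 + count([2, 1, 2, 5, 5, 4, 4], 5)
lst[0]=2 != 5: 0 + count([1, 2, 5, 5, 4, 4], 5)
lst[0]=1 != 5: 0 + count([2, 5, 5, 4, 4], 5)
lst[0]=2 != 5: 0 + count([5, 5, 4, 4], 5)
lst[0]=5 == 5: 1 + count([5, 4, 4], 5)
lst[0]=5 == 5: 1 + count([4, 4], 5)
lst[0]=4 != 5: 0 + count([4], 5)
lst[0]=4 != 5: 0 + count([], 5)
= 2


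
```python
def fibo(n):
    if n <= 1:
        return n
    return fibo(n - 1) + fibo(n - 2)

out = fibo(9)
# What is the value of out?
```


fibo(9)
= fibo(8) + fibo(7)
= (fibo(7) + fibo(6)) + fibo(7)
Computing bottom-up: fibo(0)=0, fibo(1)=1, fibo(2)=1, fibo(3)=2, fibo(4)=3, fibo(5)=5, fibo(6)=8, fibo(7)=13, fibo(8)=21, fibo(9)=34
= 34


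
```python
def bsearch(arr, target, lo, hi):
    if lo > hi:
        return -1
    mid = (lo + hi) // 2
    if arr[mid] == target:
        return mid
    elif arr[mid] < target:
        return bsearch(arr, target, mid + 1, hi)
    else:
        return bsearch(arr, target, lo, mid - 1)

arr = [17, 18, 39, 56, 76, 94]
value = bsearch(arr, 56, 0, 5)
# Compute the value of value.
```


bsearch(arr, 56, 0, 5)
lo=0, hi=5, mid=2, arr[mid]=39
39 < 56, search right half
lo=3, hi=5, mid=4, arr[mid]=76
76 > 56, search left half
lo=3, hi=3, mid=3, arr[mid]=56
arr[3] == 56, found at index 3
= 3


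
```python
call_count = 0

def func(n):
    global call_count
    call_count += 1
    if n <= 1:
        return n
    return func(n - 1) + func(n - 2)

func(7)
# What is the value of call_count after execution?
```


func(7) calls func(6) and func(5); each non-base call branches into two more.
Let C(k) = total number of calls made by func(k), including the call to func(k) itself.
Base cases: C(0) = 1, C(1) = 1
Recurrence: C(k) = 1 + C(k-1) + C(k-2)
  C(2) = 1 + C(1) + C(0) = 1 + 1 + 1 = 3
  C(3) = 1 + C(2) + C(1) = 1 + 3 + 1 = 5
  C(4) = 1 + C(3) + C(2) = 1 + 5 + 3 = 9
  C(5) = 1 + C(4) + C(3) = 1 + 9 + 5 = 15
  C(6) = 1 + C(5) + C(4) = 1 + 15 + 9 = 25
  C(7) = 1 + C(6) + C(5) = 1 + 25 + 15 = 41
Total calls = C(7) = 41


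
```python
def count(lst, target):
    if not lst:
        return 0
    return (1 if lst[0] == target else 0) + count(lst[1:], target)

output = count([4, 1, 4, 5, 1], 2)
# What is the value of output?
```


count([4, 1, 4, 5, 1], 2)
lst[0]=4 != 2: 0 + count([1, 4, 5, 1], 2)
lst[0]=1 != 2: 0 + count([4, 5, 1], 2)
lst[0]=4 != 2: 0 + count([5, 1], 2)
lst[0]=5 != 2: 0 + count([1], 2)
lst[0]=1 != 2: 0 + count([], 2)
= 0


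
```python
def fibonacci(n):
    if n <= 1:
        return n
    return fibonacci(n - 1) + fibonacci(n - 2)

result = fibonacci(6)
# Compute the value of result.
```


fibonacci(6)
= fibonacci(5) + fibonacci(4)
= (fibonacci(4) + fibonacci(3)) + fibonacci(4)
Computing bottom-up: fibonacci(0)=0, fibonacci(1)=1, fibonacci(2)=1, fibonacci(3)=2, fibonacci(4)=3, fibonacci(5)=5, fibonacci(6)=8
= 8


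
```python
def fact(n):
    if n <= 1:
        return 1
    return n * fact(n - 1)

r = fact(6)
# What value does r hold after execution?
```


fact(6)
= 6 * fact(5)
= 6 * 5 * fact(4)
= 6 * 5 * 4 * fact(3)
= 6 * 5 * 4 * 3 * fact(2)
= 6 * 5 * 4 * 3 * 2 * fact(1)
= 6 * 5 * 4 * 3 * 2 * 1
= 720


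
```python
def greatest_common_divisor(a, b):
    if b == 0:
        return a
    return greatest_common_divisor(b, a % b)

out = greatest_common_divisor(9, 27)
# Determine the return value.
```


greatest_common_divisor(9, 27)
= greatest_common_divisor(27, 9 % 27) = greatest_common_divisor(27, 9)
= greatest_common_divisor(9, 27 % 9) = greatest_common_divisor(9, 0)
b == 0, return a = 9


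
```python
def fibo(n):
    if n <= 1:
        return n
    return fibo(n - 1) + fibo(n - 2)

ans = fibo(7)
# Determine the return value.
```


fibo(7)
= fibo(6) + fibo(5)
= (fibo(5) + fibo(4)) + fibo(5)
Computing bottom-up: fibo(0)=0, fibo(1)=1, fibo(2)=1, fibo(3)=2, fibo(4)=3, fibo(5)=5, fibo(6)=8, fibo(7)=13
= 13


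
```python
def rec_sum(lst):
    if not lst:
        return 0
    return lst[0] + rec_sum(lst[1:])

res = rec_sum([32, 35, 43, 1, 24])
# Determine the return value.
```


rec_sum([32, 35, 43, 1, 24])
= 32 + rec_sum([35, 43, 1, 24])
= 32 + 35 + rec_sum([43, 1, 24])
= 32 + 35 + 43 + rec_sum([1, 24])
= 32 + 35 + 43 + 1 + rec_sum([24])
= 32 + 35 + 43 + 1 + 24 + rec_sum([])
= 32 + 35 + 43 + 1 + 24 + 0
= 135


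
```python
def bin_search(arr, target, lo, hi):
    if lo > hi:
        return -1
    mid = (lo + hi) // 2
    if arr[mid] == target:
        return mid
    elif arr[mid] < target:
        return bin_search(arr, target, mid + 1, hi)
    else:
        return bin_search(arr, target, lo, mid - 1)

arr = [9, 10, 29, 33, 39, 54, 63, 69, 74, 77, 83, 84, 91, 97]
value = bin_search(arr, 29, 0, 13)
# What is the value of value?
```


bin_search(arr, 29, 0, 13)
lo=0, hi=13, mid=6, arr[mid]=63
63 > 29, search left half
lo=0, hi=5, mid=2, arr[mid]=29
arr[2] == 29, found at index 2
= 2


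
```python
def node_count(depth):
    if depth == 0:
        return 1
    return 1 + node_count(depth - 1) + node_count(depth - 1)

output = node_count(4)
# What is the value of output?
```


node_count(4)
= 1 + node_count(3) + node_count(3)
= 1 + 2 * node_count(3)
node_count(k) = 2^(k+1) - 1
node_count(0) = 1
node_count(1) = 3
node_count(2) = 7
node_count(3) = 15
node_count(4) = 31
node_count(4) = 2^5 - 1 = 31


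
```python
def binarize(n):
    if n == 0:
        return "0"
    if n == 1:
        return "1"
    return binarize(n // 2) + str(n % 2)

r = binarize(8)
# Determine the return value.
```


binarize(8)
= binarize(4) + "0"
= binarize(2) + "0" + "0"
= binarize(1) + "0" + "0" + "0"
= "1" + "0" + "0" + "0"
= "1000"


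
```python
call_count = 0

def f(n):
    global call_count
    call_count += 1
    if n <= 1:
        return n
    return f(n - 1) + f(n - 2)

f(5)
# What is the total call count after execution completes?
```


f(5) calls f(4) and f(3); each non-base call branches into two more.
Let C(k) = total number of calls made by f(k), including the call to f(k) itself.
Base cases: C(0) = 1, C(1) = 1
Recurrence: C(k) = 1 + C(k-1) + C(k-2)
  C(2) = 1 + C(1) + C(0) = 1 + 1 + 1 = 3
  C(3) = 1 + C(2) + C(1) = 1 + 3 + 1 = 5
  C(4) = 1 + C(3) + C(2) = 1 + 5 + 3 = 9
  C(5) = 1 + C(4) + C(3) = 1 + 9 + 5 = 15
Total calls = C(5) = 15


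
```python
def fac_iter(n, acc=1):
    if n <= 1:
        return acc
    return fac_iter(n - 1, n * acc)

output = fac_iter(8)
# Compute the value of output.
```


fac_iter(8, 1)
= fac_iter(7, 8 * 1) = fac_iter(7, 8)
= fac_iter(6, 7 * 8) = fac_iter(6, 56)
= fac_iter(5, 6 * 56) = fac_iter(5, 336)
= fac_iter(4, 5 * 336) = fac_iter(4, 1680)
= fac_iter(3, 4 * 1680) = fac_iter(3, 6720)
= fac_iter(2, 3 * 6720) = fac_iter(2, 20160)
= fac_iter(1, 2 * 20160) = fac_iter(1, 40320)
n <= 1, return acc = 40320


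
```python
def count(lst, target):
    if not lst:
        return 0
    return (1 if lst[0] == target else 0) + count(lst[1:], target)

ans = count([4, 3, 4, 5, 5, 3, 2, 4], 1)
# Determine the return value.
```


count([4, 3, 4, 5, 5, 3, 2, 4], 1)
lst[0]=4 != 1: 0 + count([3, 4, 5, 5, 3, 2, 4], 1)
lst[0]=3 != 1: 0 + count([4, 5, 5, 3, 2, 4], 1)
lst[0]=4 != 1: 0 + count([5, 5, 3, 2, 4], 1)
lst[0]=5 != 1: 0 + count([5, 3, 2, 4], 1)
lst[0]=5 != 1: 0 + count([3, 2, 4], 1)
lst[0]=3 != 1: 0 + count([2, 4], 1)
lst[0]=2 != 1: 0 + count([4], 1)
lst[0]=4 != 1: 0 + count([], 1)
= 0
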